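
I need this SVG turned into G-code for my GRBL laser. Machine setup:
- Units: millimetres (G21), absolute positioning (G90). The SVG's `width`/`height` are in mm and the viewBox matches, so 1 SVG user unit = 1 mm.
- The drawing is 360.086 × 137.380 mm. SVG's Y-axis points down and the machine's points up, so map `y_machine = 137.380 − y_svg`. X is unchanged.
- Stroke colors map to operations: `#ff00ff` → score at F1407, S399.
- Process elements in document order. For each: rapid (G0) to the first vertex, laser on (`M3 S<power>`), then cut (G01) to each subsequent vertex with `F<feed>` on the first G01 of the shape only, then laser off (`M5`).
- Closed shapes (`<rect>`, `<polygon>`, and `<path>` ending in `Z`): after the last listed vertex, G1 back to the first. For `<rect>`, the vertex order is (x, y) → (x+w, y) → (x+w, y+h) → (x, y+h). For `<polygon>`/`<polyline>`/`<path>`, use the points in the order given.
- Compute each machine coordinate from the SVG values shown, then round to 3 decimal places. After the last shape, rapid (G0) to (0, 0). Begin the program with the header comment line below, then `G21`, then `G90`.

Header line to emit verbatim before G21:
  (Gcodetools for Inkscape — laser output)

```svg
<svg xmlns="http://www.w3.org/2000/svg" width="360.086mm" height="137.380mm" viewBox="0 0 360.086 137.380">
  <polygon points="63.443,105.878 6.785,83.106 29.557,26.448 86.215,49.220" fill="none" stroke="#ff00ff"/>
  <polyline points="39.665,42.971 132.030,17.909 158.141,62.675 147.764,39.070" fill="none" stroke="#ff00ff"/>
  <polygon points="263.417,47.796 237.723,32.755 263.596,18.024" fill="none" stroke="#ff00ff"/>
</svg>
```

(Gcodetools for Inkscape — laser output)
G21
G90
G0 X63.443 Y31.502
M3 S399
G01 X6.785 Y54.274 F1407
G01 X29.557 Y110.932
G01 X86.215 Y88.160
G01 X63.443 Y31.502
M5
G0 X39.665 Y94.409
M3 S399
G01 X132.030 Y119.471 F1407
G01 X158.141 Y74.705
G01 X147.764 Y98.310
M5
G0 X263.417 Y89.584
M3 S399
G01 X237.723 Y104.625 F1407
G01 X263.596 Y119.356
G01 X263.417 Y89.584
M5
G0 X0.000 Y0.000

Since the viewBox matches the mm dimensions, user units are millimetres directly. The only transform is the Y-flip y_m = 137.380 − y_svg.

Shape 1 is a regular polygon drawn with `<polygon>`. Its stroke #ff00ff means score at S399, F1407. After flipping Y the toolpath is (63.443,31.502) → (6.785,54.274) → (29.557,110.932) → (86.215,88.160) → (63.443,31.502), returning to the start.

Shape 2 is a open polyline drawn with `<polyline>`. Its stroke #ff00ff means score at S399, F1407. After flipping Y the toolpath is (39.665,94.409) → (132.030,119.471) → (158.141,74.705) → (147.764,98.310).

Shape 3 is a regular polygon drawn with `<polygon>`. Its stroke #ff00ff means score at S399, F1407. After flipping Y the toolpath is (263.417,89.584) → (237.723,104.625) → (263.596,119.356) → (263.417,89.584), returning to the start.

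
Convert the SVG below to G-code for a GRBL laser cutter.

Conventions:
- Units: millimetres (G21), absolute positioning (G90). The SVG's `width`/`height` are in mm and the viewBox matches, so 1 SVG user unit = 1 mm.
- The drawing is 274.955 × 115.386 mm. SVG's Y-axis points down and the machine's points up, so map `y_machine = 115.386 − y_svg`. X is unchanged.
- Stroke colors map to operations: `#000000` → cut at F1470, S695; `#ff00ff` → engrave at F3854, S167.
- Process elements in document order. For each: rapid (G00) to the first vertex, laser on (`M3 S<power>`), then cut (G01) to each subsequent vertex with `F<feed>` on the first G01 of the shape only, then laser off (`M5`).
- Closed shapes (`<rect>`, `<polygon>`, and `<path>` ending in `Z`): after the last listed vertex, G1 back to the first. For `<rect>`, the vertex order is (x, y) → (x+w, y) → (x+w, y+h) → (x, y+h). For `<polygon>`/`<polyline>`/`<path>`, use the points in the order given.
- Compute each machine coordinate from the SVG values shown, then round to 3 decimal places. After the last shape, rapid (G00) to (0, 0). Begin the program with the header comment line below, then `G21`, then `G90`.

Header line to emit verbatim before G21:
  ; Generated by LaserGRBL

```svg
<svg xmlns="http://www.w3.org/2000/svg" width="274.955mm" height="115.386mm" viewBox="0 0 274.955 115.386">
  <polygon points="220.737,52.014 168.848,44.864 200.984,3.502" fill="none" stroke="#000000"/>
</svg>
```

; Generated by LaserGRBL
G21
G90
G00 X220.737 Y63.372
M3 S695
G01 X168.848 Y70.522 F1470
G01 X200.984 Y111.884
G01 X220.737 Y63.372
M5
G00 X0.000 Y0.000

viewBox `0 0 274.955 115.386` with mm width/height → 1 unit = 1 mm. Flip: y_m = 115.386 − y_svg.

**Shape 1** — `<polygon>` regular polygon, stroke `#000000` → cut (S695, F1470). Machine vertices: (220.737,63.372) → (168.848,70.522) → (200.984,111.884) → (220.737,63.372). Closed: final G1 returns to the first vertex.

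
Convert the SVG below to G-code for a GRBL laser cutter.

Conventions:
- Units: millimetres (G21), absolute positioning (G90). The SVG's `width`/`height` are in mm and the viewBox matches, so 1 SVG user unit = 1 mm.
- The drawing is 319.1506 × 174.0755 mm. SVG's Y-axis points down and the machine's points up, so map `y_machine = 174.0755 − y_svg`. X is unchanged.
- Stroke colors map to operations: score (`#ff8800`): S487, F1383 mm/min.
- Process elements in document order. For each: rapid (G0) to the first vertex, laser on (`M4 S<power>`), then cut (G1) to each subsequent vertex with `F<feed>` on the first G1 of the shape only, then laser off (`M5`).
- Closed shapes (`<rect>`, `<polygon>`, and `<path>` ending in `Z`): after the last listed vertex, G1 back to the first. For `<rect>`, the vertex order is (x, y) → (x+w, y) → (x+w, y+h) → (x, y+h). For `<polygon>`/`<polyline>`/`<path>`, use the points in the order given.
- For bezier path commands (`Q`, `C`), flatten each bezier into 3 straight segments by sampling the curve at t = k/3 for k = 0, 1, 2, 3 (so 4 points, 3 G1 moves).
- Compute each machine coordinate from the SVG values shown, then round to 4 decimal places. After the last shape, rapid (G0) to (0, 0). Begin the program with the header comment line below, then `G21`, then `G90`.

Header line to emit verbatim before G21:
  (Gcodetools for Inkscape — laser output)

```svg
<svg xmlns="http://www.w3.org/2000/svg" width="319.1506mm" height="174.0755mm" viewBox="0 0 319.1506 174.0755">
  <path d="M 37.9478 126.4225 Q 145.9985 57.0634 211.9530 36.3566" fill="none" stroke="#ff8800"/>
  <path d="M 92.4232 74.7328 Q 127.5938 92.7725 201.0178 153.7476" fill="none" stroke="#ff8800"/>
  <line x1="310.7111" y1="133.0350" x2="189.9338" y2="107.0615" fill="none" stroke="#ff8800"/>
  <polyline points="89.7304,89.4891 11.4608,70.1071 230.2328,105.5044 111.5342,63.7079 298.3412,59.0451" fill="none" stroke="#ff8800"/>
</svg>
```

(Gcodetools for Inkscape — laser output)
G21
G90
G0 X37.9478 Y47.6530
M4 S487
G1 X105.3042 Y88.4866 F1383
G1 X163.3060 Y118.5086
G1 X211.9530 Y137.7189
M5
G0 X92.4232 Y99.3427
M4 S487
G1 X120.1206 Y82.5456 F1383
G1 X156.3188 Y56.2074
G1 X201.0178 Y20.3279
M5
G0 X310.7111 Y41.0405
M4 S487
G1 X189.9338 Y67.0140 F1383
M5
G0 X89.7304 Y84.5864
M4 S487
G1 X11.4608 Y103.9684 F1383
G1 X230.2328 Y68.5711
G1 X111.5342 Y110.3676
G1 X298.3412 Y115.0304
M5
G0 X0.0000 Y0.0000

Since the viewBox matches the mm dimensions, user units are millimetres directly. The only transform is the Y-flip y_m = 174.0755 − y_svg.

Shape 1 is a quadratic bezier drawn with `<path>`. Its stroke #ff8800 means score at S487, F1383. After flipping Y the toolpath is (37.9478,47.6530) → (105.3042,88.4866) → (163.3060,118.5086) → (211.9530,137.7189).

Shape 2 is a quadratic bezier drawn with `<path>`. Its stroke #ff8800 means score at S487, F1383. After flipping Y the toolpath is (92.4232,99.3427) → (120.1206,82.5456) → (156.3188,56.2074) → (201.0178,20.3279).

Shape 3 is a line segment drawn with `<line>`. Its stroke #ff8800 means score at S487, F1383. After flipping Y the toolpath is (310.7111,41.0405) → (189.9338,67.0140).

Shape 4 is a open polyline drawn with `<polyline>`. Its stroke #ff8800 means score at S487, F1383. After flipping Y the toolpath is (89.7304,84.5864) → (11.4608,103.9684) → (230.2328,68.5711) → (111.5342,110.3676) → (298.3412,115.0304).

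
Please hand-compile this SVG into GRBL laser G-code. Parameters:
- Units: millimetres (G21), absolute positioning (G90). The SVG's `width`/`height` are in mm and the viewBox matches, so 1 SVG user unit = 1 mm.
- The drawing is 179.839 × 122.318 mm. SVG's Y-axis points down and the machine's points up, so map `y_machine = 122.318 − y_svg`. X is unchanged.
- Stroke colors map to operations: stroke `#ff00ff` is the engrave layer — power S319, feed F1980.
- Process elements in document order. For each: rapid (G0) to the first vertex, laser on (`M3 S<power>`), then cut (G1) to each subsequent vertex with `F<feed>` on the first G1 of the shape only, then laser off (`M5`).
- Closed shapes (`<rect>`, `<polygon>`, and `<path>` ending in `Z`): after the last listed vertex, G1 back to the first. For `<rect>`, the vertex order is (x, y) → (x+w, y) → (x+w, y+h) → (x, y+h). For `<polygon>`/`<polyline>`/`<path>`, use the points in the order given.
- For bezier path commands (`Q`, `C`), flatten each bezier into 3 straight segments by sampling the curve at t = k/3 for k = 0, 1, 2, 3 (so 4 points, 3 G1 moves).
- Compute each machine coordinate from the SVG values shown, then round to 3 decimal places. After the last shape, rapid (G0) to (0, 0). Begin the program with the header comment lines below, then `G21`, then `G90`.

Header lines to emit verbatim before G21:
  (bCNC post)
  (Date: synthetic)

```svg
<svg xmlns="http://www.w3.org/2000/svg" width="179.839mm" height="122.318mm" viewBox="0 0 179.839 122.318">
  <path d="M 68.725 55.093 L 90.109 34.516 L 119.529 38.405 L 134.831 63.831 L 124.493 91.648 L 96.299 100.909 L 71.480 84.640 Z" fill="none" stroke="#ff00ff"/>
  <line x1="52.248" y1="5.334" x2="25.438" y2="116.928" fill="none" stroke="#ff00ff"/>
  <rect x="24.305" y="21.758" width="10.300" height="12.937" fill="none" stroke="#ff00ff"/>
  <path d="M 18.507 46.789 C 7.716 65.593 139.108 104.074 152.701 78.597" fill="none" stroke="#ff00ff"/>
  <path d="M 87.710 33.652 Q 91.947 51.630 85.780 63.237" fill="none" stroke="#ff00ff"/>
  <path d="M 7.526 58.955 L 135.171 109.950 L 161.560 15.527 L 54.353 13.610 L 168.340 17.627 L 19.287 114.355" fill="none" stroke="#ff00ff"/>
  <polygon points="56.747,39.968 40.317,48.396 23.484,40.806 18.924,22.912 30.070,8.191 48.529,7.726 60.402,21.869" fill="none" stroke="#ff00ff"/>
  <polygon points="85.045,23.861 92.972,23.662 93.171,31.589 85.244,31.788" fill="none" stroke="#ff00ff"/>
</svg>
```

Since the viewBox matches the mm dimensions, user units are millimetres directly. The only transform is the Y-flip y_m = 122.318 − y_svg.

Shape 1 is a regular polygon drawn with `<path>`. Its stroke #ff00ff means engrave at S319, F1980. After flipping Y the toolpath is (68.725,67.225) → (90.109,87.802) → (119.529,83.913) → (134.831,58.487) → (124.493,30.670) → (96.299,21.409) → (71.480,37.678) → (68.725,67.225), returning to the start.

Shape 2 is a line segment drawn with `<line>`. Its stroke #ff00ff means engrave at S319, F1980. After flipping Y the toolpath is (52.248,116.984) → (25.438,5.390).

Shape 3 is a rectangle drawn with `<rect>`. Its stroke #ff00ff means engrave at S319, F1980. After flipping Y the toolpath is (24.305,100.560) → (34.605,100.560) → (34.605,87.623) → (24.305,87.623) → (24.305,100.560), returning to the start.

Shape 4 is a cubic bezier drawn with `<path>`. Its stroke #ff00ff means engrave at S319, F1980. After flipping Y the toolpath is (18.507,75.529) → (45.481,53.264) → (109.471,36.466) → (152.701,43.721).

Shape 5 is a quadratic bezier drawn with `<path>`. Its stroke #ff00ff means engrave at S319, F1980. After flipping Y the toolpath is (87.710,88.666) → (89.379,77.389) → (88.735,67.527) → (85.780,59.081).

Shape 6 is a open polyline drawn with `<path>`. Its stroke #ff00ff means engrave at S319, F1980. After flipping Y the toolpath is (7.526,63.363) → (135.171,12.368) → (161.560,106.791) → (54.353,108.708) → (168.340,104.691) → (19.287,7.963).

Shape 7 is a regular polygon drawn with `<polygon>`. Its stroke #ff00ff means engrave at S319, F1980. After flipping Y the toolpath is (56.747,82.350) → (40.317,73.922) → (23.484,81.512) → (18.924,99.406) → (30.070,114.127) → (48.529,114.592) → (60.402,100.449) → (56.747,82.350), returning to the start.

Shape 8 is a regular polygon drawn with `<polygon>`. Its stroke #ff00ff means engrave at S319, F1980. After flipping Y the toolpath is (85.045,98.457) → (92.972,98.656) → (93.171,90.729) → (85.244,90.530) → (85.045,98.457), returning to the start.

(bCNC post)
(Date: synthetic)
G21
G90
G0 X68.725 Y67.225
M3 S319
G1 X90.109 Y87.802 F1980
G1 X119.529 Y83.913
G1 X134.831 Y58.487
G1 X124.493 Y30.670
G1 X96.299 Y21.409
G1 X71.480 Y37.678
G1 X68.725 Y67.225
M5
G0 X52.248 Y116.984
M3 S319
G1 X25.438 Y5.390 F1980
M5
G0 X24.305 Y100.560
M3 S319
G1 X34.605 Y100.560 F1980
G1 X34.605 Y87.623
G1 X24.305 Y87.623
G1 X24.305 Y100.560
M5
G0 X18.507 Y75.529
M3 S319
G1 X45.481 Y53.264 F1980
G1 X109.471 Y36.466
G1 X152.701 Y43.721
M5
G0 X87.710 Y88.666
M3 S319
G1 X89.379 Y77.389 F1980
G1 X88.735 Y67.527
G1 X85.780 Y59.081
M5
G0 X7.526 Y63.363
M3 S319
G1 X135.171 Y12.368 F1980
G1 X161.560 Y106.791
G1 X54.353 Y108.708
G1 X168.340 Y104.691
G1 X19.287 Y7.963
M5
G0 X56.747 Y82.350
M3 S319
G1 X40.317 Y73.922 F1980
G1 X23.484 Y81.512
G1 X18.924 Y99.406
G1 X30.070 Y114.127
G1 X48.529 Y114.592
G1 X60.402 Y100.449
G1 X56.747 Y82.350
M5
G0 X85.045 Y98.457
M3 S319
G1 X92.972 Y98.656 F1980
G1 X93.171 Y90.729
G1 X85.244 Y90.530
G1 X85.045 Y98.457
M5
G0 X0.000 Y0.000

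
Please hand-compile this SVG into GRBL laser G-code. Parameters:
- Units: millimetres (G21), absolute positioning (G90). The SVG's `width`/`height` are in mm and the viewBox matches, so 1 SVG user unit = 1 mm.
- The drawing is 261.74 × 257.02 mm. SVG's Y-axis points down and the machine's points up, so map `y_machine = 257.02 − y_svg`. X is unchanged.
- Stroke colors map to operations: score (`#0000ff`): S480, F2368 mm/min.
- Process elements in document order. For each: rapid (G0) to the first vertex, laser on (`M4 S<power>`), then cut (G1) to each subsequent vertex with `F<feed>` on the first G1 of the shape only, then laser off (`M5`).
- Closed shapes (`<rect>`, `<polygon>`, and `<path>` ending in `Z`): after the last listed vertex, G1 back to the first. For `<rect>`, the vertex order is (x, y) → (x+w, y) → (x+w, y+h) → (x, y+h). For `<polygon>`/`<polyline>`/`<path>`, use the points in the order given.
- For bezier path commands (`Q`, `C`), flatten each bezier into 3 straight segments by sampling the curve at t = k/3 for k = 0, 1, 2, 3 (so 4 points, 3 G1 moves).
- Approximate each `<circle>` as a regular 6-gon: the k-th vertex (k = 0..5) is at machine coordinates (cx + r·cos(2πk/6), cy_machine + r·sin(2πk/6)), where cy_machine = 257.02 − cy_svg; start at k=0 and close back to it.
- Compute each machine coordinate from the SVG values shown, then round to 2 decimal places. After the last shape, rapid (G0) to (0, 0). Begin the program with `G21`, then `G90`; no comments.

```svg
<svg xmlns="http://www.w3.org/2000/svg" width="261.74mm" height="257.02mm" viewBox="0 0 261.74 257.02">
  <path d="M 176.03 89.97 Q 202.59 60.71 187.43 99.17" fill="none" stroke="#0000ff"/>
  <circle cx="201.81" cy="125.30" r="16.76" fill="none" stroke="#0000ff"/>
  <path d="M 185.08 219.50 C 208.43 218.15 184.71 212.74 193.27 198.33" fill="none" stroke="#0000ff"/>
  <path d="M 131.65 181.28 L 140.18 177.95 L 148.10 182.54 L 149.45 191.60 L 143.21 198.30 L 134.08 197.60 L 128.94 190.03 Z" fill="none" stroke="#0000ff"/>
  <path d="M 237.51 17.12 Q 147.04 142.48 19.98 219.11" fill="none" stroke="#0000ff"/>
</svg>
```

viewBox `0 0 261.74 257.02` with mm width/height → 1 unit = 1 mm. Flip: y_m = 257.02 − y_svg.

**Shape 1** — `<path>` quadratic bezier, stroke `#0000ff` → score (S480, F2368). Control points (SVG): P0=(176.03,89.97), P1=(202.59,60.71), P2=(187.43,99.17); sampled at t=k/3. Machine vertices: (176.03,167.05) → (189.10,179.03) → (192.90,175.97) → (187.43,157.85). Open path.

**Shape 2** — `<circle>` circle, stroke `#0000ff` → score (S480, F2368). Machine vertices: (218.57,131.72) → (210.19,146.23) → (193.43,146.23) → (185.05,131.72) → (193.43,117.21) → (210.19,117.21) → (218.57,131.72). Closed: final G1 returns to the first vertex.

**Shape 3** — `<path>` cubic bezier, stroke `#0000ff` → score (S480, F2368). Control points (SVG): P0=(185.08,219.50), P1=(208.43,218.15), P2=(184.71,212.74), P3=(193.27,198.33); sampled at t=k/3. Machine vertices: (185.08,37.52) → (195.68,40.41) → (192.53,47.10) → (193.27,58.69). Open path.

**Shape 4** — `<path>` regular polygon, stroke `#0000ff` → score (S480, F2368). Machine vertices: (131.65,75.74) → (140.18,79.07) → (148.10,74.48) → (149.45,65.42) → (143.21,58.72) → (134.08,59.42) → (128.94,66.99) → (131.65,75.74). Closed: final G1 returns to the first vertex.

**Shape 5** — `<path>` quadratic bezier, stroke `#0000ff` → score (S480, F2368). Control points (SVG): P0=(237.51,17.12), P1=(147.04,142.48), P2=(19.98,219.11); sampled at t=k/3. Machine vertices: (237.51,239.90) → (173.13,161.74) → (100.62,94.41) → (19.98,37.91). Open path.

G21
G90
G0 X176.03 Y167.05
M4 S480
G1 X189.10 Y179.03 F2368
G1 X192.90 Y175.97
G1 X187.43 Y157.85
M5
G0 X218.57 Y131.72
M4 S480
G1 X210.19 Y146.23 F2368
G1 X193.43 Y146.23
G1 X185.05 Y131.72
G1 X193.43 Y117.21
G1 X210.19 Y117.21
G1 X218.57 Y131.72
M5
G0 X185.08 Y37.52
M4 S480
G1 X195.68 Y40.41 F2368
G1 X192.53 Y47.10
G1 X193.27 Y58.69
M5
G0 X131.65 Y75.74
M4 S480
G1 X140.18 Y79.07 F2368
G1 X148.10 Y74.48
G1 X149.45 Y65.42
G1 X143.21 Y58.72
G1 X134.08 Y59.42
G1 X128.94 Y66.99
G1 X131.65 Y75.74
M5
G0 X237.51 Y239.90
M4 S480
G1 X173.13 Y161.74 F2368
G1 X100.62 Y94.41
G1 X19.98 Y37.91
M5
G0 X0.00 Y0.00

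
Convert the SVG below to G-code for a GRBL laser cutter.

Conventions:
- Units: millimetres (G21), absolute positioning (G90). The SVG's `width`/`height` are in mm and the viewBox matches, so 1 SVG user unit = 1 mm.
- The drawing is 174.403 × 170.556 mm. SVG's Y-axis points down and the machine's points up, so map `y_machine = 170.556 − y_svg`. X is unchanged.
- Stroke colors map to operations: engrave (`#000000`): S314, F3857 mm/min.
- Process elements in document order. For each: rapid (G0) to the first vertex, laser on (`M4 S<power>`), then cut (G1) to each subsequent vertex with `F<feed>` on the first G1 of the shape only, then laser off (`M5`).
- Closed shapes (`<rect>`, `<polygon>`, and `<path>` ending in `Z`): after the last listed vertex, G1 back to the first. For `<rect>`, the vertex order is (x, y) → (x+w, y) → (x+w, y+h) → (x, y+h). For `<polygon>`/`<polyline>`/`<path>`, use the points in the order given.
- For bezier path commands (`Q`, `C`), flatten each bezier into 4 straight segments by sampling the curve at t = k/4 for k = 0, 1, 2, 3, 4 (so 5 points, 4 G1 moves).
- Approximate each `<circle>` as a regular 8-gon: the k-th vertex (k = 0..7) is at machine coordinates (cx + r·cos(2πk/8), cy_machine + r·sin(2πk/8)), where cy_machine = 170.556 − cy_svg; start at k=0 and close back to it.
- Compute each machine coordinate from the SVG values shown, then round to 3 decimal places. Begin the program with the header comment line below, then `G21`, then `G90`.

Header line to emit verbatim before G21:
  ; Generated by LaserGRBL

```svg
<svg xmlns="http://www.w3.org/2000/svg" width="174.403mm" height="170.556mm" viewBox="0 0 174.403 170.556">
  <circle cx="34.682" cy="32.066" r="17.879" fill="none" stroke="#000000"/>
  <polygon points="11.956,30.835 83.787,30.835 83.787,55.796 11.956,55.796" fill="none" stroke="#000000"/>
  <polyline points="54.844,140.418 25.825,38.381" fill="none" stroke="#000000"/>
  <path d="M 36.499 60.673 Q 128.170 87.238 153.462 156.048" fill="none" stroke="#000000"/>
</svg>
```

Since the viewBox matches the mm dimensions, user units are millimetres directly. The only transform is the Y-flip y_m = 170.556 − y_svg.

Shape 1 is a circle drawn with `<circle>`. Its stroke #000000 means engrave at S314, F3857. After flipping Y the toolpath is (52.561,138.490) → (47.324,151.132) → (34.682,156.369) → (22.040,151.132) → (16.803,138.490) → (22.040,125.848) → (34.682,120.611) → (47.324,125.848) → (52.561,138.490), returning to the start.

Shape 2 is a rectangle drawn with `<polygon>`. Its stroke #000000 means engrave at S314, F3857. After flipping Y the toolpath is (11.956,139.721) → (83.787,139.721) → (83.787,114.760) → (11.956,114.760) → (11.956,139.721), returning to the start.

Shape 3 is a line segment drawn with `<polyline>`. Its stroke #000000 means engrave at S314, F3857. After flipping Y the toolpath is (54.844,30.138) → (25.825,132.175).

Shape 4 is a quadratic bezier drawn with `<path>`. Its stroke #000000 means engrave at S314, F3857. After flipping Y the toolpath is (36.499,109.883) → (78.186,93.960) → (111.575,72.757) → (136.667,46.273) → (153.462,14.508).

; Generated by LaserGRBL
G21
G90
G0 X52.561 Y138.490
M4 S314
G1 X47.324 Y151.132 F3857
G1 X34.682 Y156.369
G1 X22.040 Y151.132
G1 X16.803 Y138.490
G1 X22.040 Y125.848
G1 X34.682 Y120.611
G1 X47.324 Y125.848
G1 X52.561 Y138.490
M5
G0 X11.956 Y139.721
M4 S314
G1 X83.787 Y139.721 F3857
G1 X83.787 Y114.760
G1 X11.956 Y114.760
G1 X11.956 Y139.721
M5
G0 X54.844 Y30.138
M4 S314
G1 X25.825 Y132.175 F3857
M5
G0 X36.499 Y109.883
M4 S314
G1 X78.186 Y93.960 F3857
G1 X111.575 Y72.757
G1 X136.667 Y46.273
G1 X153.462 Y14.508
M5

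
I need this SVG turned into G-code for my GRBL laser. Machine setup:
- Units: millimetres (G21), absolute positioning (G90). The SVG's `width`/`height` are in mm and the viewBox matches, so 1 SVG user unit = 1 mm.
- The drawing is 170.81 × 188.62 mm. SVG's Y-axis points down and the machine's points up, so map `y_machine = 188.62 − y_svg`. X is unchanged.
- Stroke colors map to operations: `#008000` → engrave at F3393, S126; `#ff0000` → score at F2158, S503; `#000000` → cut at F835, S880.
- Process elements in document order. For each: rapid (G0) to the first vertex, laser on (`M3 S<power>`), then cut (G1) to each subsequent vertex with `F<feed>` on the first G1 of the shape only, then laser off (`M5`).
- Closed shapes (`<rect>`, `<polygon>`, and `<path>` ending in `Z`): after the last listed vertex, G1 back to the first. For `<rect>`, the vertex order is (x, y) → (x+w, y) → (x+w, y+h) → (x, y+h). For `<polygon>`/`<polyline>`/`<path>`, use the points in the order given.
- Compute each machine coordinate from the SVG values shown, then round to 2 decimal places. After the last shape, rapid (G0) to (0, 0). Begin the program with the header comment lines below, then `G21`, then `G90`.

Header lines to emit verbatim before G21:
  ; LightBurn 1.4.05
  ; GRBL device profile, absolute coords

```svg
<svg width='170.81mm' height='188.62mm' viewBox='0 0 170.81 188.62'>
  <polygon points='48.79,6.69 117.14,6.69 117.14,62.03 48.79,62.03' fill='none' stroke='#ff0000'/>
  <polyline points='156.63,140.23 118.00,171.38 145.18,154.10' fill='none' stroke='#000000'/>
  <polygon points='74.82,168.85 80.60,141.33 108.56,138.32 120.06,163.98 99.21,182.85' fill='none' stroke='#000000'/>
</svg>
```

; LightBurn 1.4.05
; GRBL device profile, absolute coords
G21
G90
G0 X48.79 Y181.93
M3 S503
G1 X117.14 Y181.93 F2158
G1 X117.14 Y126.59
G1 X48.79 Y126.59
G1 X48.79 Y181.93
M5
G0 X156.63 Y48.39
M3 S880
G1 X118.00 Y17.24 F835
G1 X145.18 Y34.52
M5
G0 X74.82 Y19.77
M3 S880
G1 X80.60 Y47.29 F835
G1 X108.56 Y50.30
G1 X120.06 Y24.64
G1 X99.21 Y5.77
G1 X74.82 Y19.77
M5
G0 X0.00 Y0.00

Since the viewBox matches the mm dimensions, user units are millimetres directly. The only transform is the Y-flip y_m = 188.62 − y_svg.

Shape 1 is a rectangle drawn with `<polygon>`. Its stroke #ff0000 means score at S503, F2158. After flipping Y the toolpath is (48.79,181.93) → (117.14,181.93) → (117.14,126.59) → (48.79,126.59) → (48.79,181.93), returning to the start.

Shape 2 is a open polyline drawn with `<polyline>`. Its stroke #000000 means cut at S880, F835. After flipping Y the toolpath is (156.63,48.39) → (118.00,17.24) → (145.18,34.52).

Shape 3 is a regular polygon drawn with `<polygon>`. Its stroke #000000 means cut at S880, F835. After flipping Y the toolpath is (74.82,19.77) → (80.60,47.29) → (108.56,50.30) → (120.06,24.64) → (99.21,5.77) → (74.82,19.77), returning to the start.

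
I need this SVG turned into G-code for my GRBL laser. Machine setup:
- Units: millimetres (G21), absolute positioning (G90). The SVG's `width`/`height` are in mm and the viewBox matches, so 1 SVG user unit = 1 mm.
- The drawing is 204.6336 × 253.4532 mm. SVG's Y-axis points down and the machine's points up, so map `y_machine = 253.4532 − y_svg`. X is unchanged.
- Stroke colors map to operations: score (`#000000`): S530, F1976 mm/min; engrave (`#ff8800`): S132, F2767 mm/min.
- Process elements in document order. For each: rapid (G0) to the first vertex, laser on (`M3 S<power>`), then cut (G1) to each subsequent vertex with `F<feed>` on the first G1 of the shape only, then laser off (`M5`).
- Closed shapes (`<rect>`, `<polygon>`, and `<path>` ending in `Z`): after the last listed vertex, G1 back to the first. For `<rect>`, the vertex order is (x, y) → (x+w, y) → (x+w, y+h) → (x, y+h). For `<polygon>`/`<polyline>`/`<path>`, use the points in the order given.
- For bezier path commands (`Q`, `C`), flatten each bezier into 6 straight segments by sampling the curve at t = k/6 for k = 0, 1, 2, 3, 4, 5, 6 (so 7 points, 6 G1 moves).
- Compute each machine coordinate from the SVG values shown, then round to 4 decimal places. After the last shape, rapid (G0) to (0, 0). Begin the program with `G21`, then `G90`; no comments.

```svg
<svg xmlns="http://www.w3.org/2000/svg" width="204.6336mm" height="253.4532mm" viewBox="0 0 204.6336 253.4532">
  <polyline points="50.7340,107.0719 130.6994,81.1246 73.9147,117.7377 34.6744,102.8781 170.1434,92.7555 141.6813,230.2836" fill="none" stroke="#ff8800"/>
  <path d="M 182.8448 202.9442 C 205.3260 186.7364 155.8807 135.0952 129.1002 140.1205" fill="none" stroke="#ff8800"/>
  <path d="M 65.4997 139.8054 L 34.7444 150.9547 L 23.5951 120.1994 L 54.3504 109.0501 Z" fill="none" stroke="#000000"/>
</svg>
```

G21
G90
G0 X50.7340 Y146.3813
M3 S132
G1 X130.6994 Y172.3286 F2767
G1 X73.9147 Y135.7155
G1 X34.6744 Y150.5751
G1 X170.1434 Y160.6977
G1 X141.6813 Y23.1696
M5
G0 X182.8448 Y50.5090
M3 S132
G1 X188.5294 Y61.1393 F2767
G1 X184.8539 Y75.1168
G1 X174.4456 Y89.8833
G1 X159.9323 Y102.8803
G1 X143.9413 Y111.5495
G1 X129.1002 Y113.3327
M5
G0 X65.4997 Y113.6478
M3 S530
G1 X34.7444 Y102.4985 F1976
G1 X23.5951 Y133.2538
G1 X54.3504 Y144.4031
G1 X65.4997 Y113.6478
M5
G0 X0.0000 Y0.0000

viewBox `0 0 204.6336 253.4532` with mm width/height → 1 unit = 1 mm. Flip: y_m = 253.4532 − y_svg.

**Shape 1** — `<polyline>` open polyline, stroke `#ff8800` → engrave (S132, F2767). Machine vertices: (50.7340,146.3813) → (130.6994,172.3286) → (73.9147,135.7155) → (34.6744,150.5751) → (170.1434,160.6977) → (141.6813,23.1696). Open path.

**Shape 2** — `<path>` cubic bezier, stroke `#ff8800` → engrave (S132, F2767). Control points (SVG): P0=(182.8448,202.9442), P1=(205.3260,186.7364), P2=(155.8807,135.0952), P3=(129.1002,140.1205); sampled at t=k/6. Machine vertices: (182.8448,50.5090) → (188.5294,61.1393) → (184.8539,75.1168) → (174.4456,89.8833) → (159.9323,102.8803) → (143.9413,111.5495) → (129.1002,113.3327). Open path.

**Shape 3** — `<path>` regular polygon, stroke `#000000` → score (S530, F1976). Machine vertices: (65.4997,113.6478) → (34.7444,102.4985) → (23.5951,133.2538) → (54.3504,144.4031) → (65.4997,113.6478). Closed: final G1 returns to the first vertex.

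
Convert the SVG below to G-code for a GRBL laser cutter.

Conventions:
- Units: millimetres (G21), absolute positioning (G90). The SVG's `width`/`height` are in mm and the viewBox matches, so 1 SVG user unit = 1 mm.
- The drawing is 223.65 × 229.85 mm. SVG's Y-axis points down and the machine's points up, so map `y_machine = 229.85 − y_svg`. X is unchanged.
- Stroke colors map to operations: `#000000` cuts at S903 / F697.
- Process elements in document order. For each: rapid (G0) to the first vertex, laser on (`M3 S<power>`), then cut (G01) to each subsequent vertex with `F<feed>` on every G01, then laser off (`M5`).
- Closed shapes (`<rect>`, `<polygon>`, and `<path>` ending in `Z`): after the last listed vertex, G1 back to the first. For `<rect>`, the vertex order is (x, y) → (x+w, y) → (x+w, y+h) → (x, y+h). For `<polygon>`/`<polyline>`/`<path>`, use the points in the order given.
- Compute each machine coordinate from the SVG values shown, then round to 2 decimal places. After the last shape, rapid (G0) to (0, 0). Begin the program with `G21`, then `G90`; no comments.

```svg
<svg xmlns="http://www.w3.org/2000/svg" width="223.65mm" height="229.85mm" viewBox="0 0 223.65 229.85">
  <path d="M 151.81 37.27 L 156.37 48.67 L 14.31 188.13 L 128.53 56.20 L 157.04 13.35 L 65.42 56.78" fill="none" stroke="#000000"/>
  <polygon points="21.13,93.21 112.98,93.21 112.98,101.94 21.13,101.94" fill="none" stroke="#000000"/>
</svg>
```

G21
G90
G0 X151.81 Y192.58
M3 S903
G01 X156.37 Y181.18 F697
G01 X14.31 Y41.72 F697
G01 X128.53 Y173.65 F697
G01 X157.04 Y216.50 F697
G01 X65.42 Y173.07 F697
M5
G0 X21.13 Y136.64
M3 S903
G01 X112.98 Y136.64 F697
G01 X112.98 Y127.91 F697
G01 X21.13 Y127.91 F697
G01 X21.13 Y136.64 F697
M5
G0 X0.00 Y0.00

viewBox `0 0 223.65 229.85` with mm width/height → 1 unit = 1 mm. Flip: y_m = 229.85 − y_svg.

**Shape 1** — `<path>` open polyline, stroke `#000000` → cut (S903, F697). Machine vertices: (151.81,192.58) → (156.37,181.18) → (14.31,41.72) → (128.53,173.65) → (157.04,216.50) → (65.42,173.07). Open path.

**Shape 2** — `<polygon>` rectangle, stroke `#000000` → cut (S903, F697). Machine vertices: (21.13,136.64) → (112.98,136.64) → (112.98,127.91) → (21.13,127.91) → (21.13,136.64). Closed: final G1 returns to the first vertex.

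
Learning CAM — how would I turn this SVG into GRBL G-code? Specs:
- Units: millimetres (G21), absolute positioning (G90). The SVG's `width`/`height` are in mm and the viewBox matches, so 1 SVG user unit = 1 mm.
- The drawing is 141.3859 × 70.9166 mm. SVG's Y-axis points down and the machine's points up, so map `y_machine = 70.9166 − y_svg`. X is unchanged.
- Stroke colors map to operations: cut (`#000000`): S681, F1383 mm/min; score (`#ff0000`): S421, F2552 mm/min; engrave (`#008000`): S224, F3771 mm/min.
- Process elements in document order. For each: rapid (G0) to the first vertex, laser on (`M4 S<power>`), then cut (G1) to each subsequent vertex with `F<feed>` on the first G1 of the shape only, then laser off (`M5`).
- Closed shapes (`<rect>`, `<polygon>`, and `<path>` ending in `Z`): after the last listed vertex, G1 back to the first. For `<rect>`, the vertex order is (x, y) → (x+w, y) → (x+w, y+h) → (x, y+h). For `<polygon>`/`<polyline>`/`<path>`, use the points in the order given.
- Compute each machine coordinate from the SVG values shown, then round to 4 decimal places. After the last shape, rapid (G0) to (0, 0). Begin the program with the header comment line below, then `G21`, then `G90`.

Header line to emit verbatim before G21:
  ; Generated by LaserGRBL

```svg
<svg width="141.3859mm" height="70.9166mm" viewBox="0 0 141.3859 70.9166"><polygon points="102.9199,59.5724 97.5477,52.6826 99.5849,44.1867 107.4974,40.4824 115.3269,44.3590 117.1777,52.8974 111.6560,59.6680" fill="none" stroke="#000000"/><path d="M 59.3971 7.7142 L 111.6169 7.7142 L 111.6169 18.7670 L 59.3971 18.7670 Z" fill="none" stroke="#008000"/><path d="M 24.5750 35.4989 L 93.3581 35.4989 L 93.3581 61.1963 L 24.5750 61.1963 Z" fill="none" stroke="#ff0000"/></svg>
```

; Generated by LaserGRBL
G21
G90
G0 X102.9199 Y11.3442
M4 S681
G1 X97.5477 Y18.2340 F1383
G1 X99.5849 Y26.7299
G1 X107.4974 Y30.4342
G1 X115.3269 Y26.5576
G1 X117.1777 Y18.0192
G1 X111.6560 Y11.2486
G1 X102.9199 Y11.3442
M5
G0 X59.3971 Y63.2024
M4 S224
G1 X111.6169 Y63.2024 F3771
G1 X111.6169 Y52.1496
G1 X59.3971 Y52.1496
G1 X59.3971 Y63.2024
M5
G0 X24.5750 Y35.4177
M4 S421
G1 X93.3581 Y35.4177 F2552
G1 X93.3581 Y9.7203
G1 X24.5750 Y9.7203
G1 X24.5750 Y35.4177
M5
G0 X0.0000 Y0.0000

Since the viewBox matches the mm dimensions, user units are millimetres directly. The only transform is the Y-flip y_m = 70.9166 − y_svg.

Shape 1 is a regular polygon drawn with `<polygon>`. Its stroke #000000 means cut at S681, F1383. After flipping Y the toolpath is (102.9199,11.3442) → (97.5477,18.2340) → (99.5849,26.7299) → (107.4974,30.4342) → (115.3269,26.5576) → (117.1777,18.0192) → (111.6560,11.2486) → (102.9199,11.3442), returning to the start.

Shape 2 is a rectangle drawn with `<path>`. Its stroke #008000 means engrave at S224, F3771. After flipping Y the toolpath is (59.3971,63.2024) → (111.6169,63.2024) → (111.6169,52.1496) → (59.3971,52.1496) → (59.3971,63.2024), returning to the start.

Shape 3 is a rectangle drawn with `<path>`. Its stroke #ff0000 means score at S421, F2552. After flipping Y the toolpath is (24.5750,35.4177) → (93.3581,35.4177) → (93.3581,9.7203) → (24.5750,9.7203) → (24.5750,35.4177), returning to the start.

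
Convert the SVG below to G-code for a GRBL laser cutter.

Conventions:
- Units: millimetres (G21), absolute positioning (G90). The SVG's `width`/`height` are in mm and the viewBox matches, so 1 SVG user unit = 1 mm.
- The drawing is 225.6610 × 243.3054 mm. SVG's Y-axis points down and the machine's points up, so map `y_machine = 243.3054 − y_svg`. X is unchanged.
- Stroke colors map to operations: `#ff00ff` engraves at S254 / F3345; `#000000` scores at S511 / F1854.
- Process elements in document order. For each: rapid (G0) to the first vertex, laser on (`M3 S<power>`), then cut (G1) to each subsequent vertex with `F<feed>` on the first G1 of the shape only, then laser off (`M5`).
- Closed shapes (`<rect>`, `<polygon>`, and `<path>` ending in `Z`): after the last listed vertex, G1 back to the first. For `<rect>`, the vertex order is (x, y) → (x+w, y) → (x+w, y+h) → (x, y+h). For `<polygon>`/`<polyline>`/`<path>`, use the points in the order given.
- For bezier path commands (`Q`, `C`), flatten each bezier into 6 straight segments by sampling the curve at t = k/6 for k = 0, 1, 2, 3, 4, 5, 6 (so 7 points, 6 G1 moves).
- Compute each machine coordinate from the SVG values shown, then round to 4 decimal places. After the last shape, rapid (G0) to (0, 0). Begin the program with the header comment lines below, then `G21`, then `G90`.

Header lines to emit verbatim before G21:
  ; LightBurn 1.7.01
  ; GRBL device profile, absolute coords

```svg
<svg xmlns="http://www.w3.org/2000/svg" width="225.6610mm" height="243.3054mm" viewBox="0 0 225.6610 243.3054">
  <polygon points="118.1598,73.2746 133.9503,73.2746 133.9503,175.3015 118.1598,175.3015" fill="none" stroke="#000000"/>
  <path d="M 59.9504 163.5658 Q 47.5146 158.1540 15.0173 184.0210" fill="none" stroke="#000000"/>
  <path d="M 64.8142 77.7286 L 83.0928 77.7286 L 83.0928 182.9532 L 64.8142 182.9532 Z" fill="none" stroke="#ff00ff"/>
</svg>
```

Since the viewBox matches the mm dimensions, user units are millimetres directly. The only transform is the Y-flip y_m = 243.3054 − y_svg.

Shape 1 is a rectangle drawn with `<polygon>`. Its stroke #000000 means score at S511, F1854. After flipping Y the toolpath is (118.1598,170.0308) → (133.9503,170.0308) → (133.9503,68.0039) → (118.1598,68.0039) → (118.1598,170.0308), returning to the start.

Shape 2 is a quadratic bezier drawn with `<path>`. Its stroke #000000 means score at S511, F1854. After flipping Y the toolpath is (59.9504,79.7396) → (55.2479,80.6747) → (49.4308,79.8720) → (42.4992,77.3317) → (34.4531,73.0536) → (25.2925,67.0379) → (15.0173,59.2844).

Shape 3 is a rectangle drawn with `<path>`. Its stroke #ff00ff means engrave at S254, F3345. After flipping Y the toolpath is (64.8142,165.5768) → (83.0928,165.5768) → (83.0928,60.3522) → (64.8142,60.3522) → (64.8142,165.5768), returning to the start.

; LightBurn 1.7.01
; GRBL device profile, absolute coords
G21
G90
G0 X118.1598 Y170.0308
M3 S511
G1 X133.9503 Y170.0308 F1854
G1 X133.9503 Y68.0039
G1 X118.1598 Y68.0039
G1 X118.1598 Y170.0308
M5
G0 X59.9504 Y79.7396
M3 S511
G1 X55.2479 Y80.6747 F1854
G1 X49.4308 Y79.8720
G1 X42.4992 Y77.3317
G1 X34.4531 Y73.0536
G1 X25.2925 Y67.0379
G1 X15.0173 Y59.2844
M5
G0 X64.8142 Y165.5768
M3 S254
G1 X83.0928 Y165.5768 F3345
G1 X83.0928 Y60.3522
G1 X64.8142 Y60.3522
G1 X64.8142 Y165.5768
M5
G0 X0.0000 Y0.0000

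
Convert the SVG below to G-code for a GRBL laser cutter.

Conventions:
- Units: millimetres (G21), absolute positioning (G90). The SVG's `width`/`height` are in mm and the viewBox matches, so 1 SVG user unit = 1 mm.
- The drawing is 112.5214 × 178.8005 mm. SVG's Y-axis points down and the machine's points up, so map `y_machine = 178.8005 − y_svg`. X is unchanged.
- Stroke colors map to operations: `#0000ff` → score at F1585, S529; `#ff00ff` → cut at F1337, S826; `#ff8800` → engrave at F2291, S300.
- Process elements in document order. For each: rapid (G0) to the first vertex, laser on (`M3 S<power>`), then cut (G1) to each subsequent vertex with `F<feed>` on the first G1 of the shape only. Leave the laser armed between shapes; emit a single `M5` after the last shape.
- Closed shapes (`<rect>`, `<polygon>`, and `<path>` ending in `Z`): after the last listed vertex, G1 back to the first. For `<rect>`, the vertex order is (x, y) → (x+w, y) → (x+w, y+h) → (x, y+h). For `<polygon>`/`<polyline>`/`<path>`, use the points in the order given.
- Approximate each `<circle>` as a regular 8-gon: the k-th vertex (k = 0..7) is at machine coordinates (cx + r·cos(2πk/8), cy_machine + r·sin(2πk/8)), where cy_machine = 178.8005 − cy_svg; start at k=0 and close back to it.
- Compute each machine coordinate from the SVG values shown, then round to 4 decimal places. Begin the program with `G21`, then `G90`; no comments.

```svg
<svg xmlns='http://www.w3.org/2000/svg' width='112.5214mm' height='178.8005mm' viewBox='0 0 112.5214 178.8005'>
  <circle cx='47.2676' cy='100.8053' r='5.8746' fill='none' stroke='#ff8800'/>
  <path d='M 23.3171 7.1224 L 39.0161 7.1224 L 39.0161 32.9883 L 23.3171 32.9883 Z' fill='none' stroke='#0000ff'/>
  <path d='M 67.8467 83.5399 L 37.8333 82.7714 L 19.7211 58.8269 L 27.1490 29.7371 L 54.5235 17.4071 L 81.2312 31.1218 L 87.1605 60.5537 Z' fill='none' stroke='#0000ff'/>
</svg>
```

Since the viewBox matches the mm dimensions, user units are millimetres directly. The only transform is the Y-flip y_m = 178.8005 − y_svg.

Shape 1 is a circle drawn with `<circle>`. Its stroke #ff8800 means engrave at S300, F2291. After flipping Y the toolpath is (53.1422,77.9952) → (51.4216,82.1492) → (47.2676,83.8698) → (43.1136,82.1492) → (41.3930,77.9952) → (43.1136,73.8412) → (47.2676,72.1206) → (51.4216,73.8412) → (53.1422,77.9952), returning to the start.

Shape 2 is a rectangle drawn with `<path>`. Its stroke #0000ff means score at S529, F1585. After flipping Y the toolpath is (23.3171,171.6781) → (39.0161,171.6781) → (39.0161,145.8122) → (23.3171,145.8122) → (23.3171,171.6781), returning to the start.

Shape 3 is a regular polygon drawn with `<path>`. Its stroke #0000ff means score at S529, F1585. After flipping Y the toolpath is (67.8467,95.2606) → (37.8333,96.0291) → (19.7211,119.9736) → (27.1490,149.0634) → (54.5235,161.3934) → (81.2312,147.6787) → (87.1605,118.2468) → (67.8467,95.2606), returning to the start.

G21
G90
G0 X53.1422 Y77.9952
M3 S300
G1 X51.4216 Y82.1492 F2291
G1 X47.2676 Y83.8698
G1 X43.1136 Y82.1492
G1 X41.3930 Y77.9952
G1 X43.1136 Y73.8412
G1 X47.2676 Y72.1206
G1 X51.4216 Y73.8412
G1 X53.1422 Y77.9952
G0 X23.3171 Y171.6781
M3 S529
G1 X39.0161 Y171.6781 F1585
G1 X39.0161 Y145.8122
G1 X23.3171 Y145.8122
G1 X23.3171 Y171.6781
G0 X67.8467 Y95.2606
M3 S529
G1 X37.8333 Y96.0291 F1585
G1 X19.7211 Y119.9736
G1 X27.1490 Y149.0634
G1 X54.5235 Y161.3934
G1 X81.2312 Y147.6787
G1 X87.1605 Y118.2468
G1 X67.8467 Y95.2606
M5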